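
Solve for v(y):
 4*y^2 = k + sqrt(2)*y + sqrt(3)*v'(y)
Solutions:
 v(y) = C1 - sqrt(3)*k*y/3 + 4*sqrt(3)*y^3/9 - sqrt(6)*y^2/6


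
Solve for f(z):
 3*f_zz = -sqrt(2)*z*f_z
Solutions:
 f(z) = C1 + C2*erf(2^(3/4)*sqrt(3)*z/6)


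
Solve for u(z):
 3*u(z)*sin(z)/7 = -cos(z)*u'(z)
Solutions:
 u(z) = C1*cos(z)^(3/7)


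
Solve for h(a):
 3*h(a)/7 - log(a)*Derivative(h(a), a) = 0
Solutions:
 h(a) = C1*exp(3*li(a)/7)


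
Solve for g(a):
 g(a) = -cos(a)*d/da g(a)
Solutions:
 g(a) = C1*sqrt(sin(a) - 1)/sqrt(sin(a) + 1)


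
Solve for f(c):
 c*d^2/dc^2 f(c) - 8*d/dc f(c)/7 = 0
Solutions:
 f(c) = C1 + C2*c^(15/7)


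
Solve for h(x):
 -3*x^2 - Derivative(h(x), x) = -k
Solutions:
 h(x) = C1 + k*x - x^3


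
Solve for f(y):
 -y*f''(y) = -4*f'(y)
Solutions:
 f(y) = C1 + C2*y^5


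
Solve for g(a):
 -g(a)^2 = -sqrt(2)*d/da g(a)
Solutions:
 g(a) = -2/(C1 + sqrt(2)*a)


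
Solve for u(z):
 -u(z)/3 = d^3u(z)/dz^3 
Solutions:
 u(z) = C3*exp(-3^(2/3)*z/3) + (C1*sin(3^(1/6)*z/2) + C2*cos(3^(1/6)*z/2))*exp(3^(2/3)*z/6)


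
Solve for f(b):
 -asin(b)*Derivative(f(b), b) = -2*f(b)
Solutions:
 f(b) = C1*exp(2*Integral(1/asin(b), b))


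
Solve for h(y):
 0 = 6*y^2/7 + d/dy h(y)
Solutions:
 h(y) = C1 - 2*y^3/7


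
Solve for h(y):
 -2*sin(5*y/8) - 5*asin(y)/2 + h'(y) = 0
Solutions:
 h(y) = C1 + 5*y*asin(y)/2 + 5*sqrt(1 - y^2)/2 - 16*cos(5*y/8)/5


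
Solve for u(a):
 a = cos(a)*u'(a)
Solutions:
 u(a) = C1 + Integral(a/cos(a), a)


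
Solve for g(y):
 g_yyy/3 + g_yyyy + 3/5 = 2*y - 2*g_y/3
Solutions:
 g(y) = C1 + C4*exp(-y) + 3*y^2/2 - 9*y/10 + (C2*sin(sqrt(5)*y/3) + C3*cos(sqrt(5)*y/3))*exp(y/3)


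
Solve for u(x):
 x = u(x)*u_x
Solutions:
 u(x) = -sqrt(C1 + x^2)
 u(x) = sqrt(C1 + x^2)


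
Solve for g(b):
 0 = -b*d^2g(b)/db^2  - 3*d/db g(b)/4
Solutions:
 g(b) = C1 + C2*b^(1/4)


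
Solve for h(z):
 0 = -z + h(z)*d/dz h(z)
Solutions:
 h(z) = -sqrt(C1 + z^2)
 h(z) = sqrt(C1 + z^2)


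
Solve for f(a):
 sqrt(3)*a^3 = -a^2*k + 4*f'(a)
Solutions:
 f(a) = C1 + sqrt(3)*a^4/16 + a^3*k/12


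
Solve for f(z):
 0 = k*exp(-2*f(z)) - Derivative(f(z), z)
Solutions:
 f(z) = log(-sqrt(C1 + 2*k*z))
 f(z) = log(C1 + 2*k*z)/2


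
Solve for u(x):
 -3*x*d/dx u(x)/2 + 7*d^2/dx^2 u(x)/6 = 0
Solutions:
 u(x) = C1 + C2*erfi(3*sqrt(14)*x/14)


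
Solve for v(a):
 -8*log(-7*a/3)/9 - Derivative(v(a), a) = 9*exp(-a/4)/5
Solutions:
 v(a) = C1 - 8*a*log(-a)/9 + 8*a*(-log(7) + 1 + log(3))/9 + 36*exp(-a/4)/5


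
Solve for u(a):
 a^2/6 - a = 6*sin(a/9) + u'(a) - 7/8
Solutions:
 u(a) = C1 + a^3/18 - a^2/2 + 7*a/8 + 54*cos(a/9)


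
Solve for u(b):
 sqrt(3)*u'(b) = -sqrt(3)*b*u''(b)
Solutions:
 u(b) = C1 + C2*log(b)


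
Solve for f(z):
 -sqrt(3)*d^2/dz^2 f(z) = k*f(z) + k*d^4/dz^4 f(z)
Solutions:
 f(z) = C1*exp(-sqrt(2)*z*sqrt((-sqrt(3 - 4*k^2) - sqrt(3))/k)/2) + C2*exp(sqrt(2)*z*sqrt((-sqrt(3 - 4*k^2) - sqrt(3))/k)/2) + C3*exp(-sqrt(2)*z*sqrt((sqrt(3 - 4*k^2) - sqrt(3))/k)/2) + C4*exp(sqrt(2)*z*sqrt((sqrt(3 - 4*k^2) - sqrt(3))/k)/2)


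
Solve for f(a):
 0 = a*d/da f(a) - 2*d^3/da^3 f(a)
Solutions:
 f(a) = C1 + Integral(C2*airyai(2^(2/3)*a/2) + C3*airybi(2^(2/3)*a/2), a)


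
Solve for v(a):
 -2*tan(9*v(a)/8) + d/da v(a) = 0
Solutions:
 v(a) = -8*asin(C1*exp(9*a/4))/9 + 8*pi/9
 v(a) = 8*asin(C1*exp(9*a/4))/9


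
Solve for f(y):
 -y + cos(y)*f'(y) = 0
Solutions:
 f(y) = C1 + Integral(y/cos(y), y)


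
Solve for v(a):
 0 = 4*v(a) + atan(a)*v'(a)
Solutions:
 v(a) = C1*exp(-4*Integral(1/atan(a), a))


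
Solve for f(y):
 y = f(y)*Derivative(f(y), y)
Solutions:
 f(y) = -sqrt(C1 + y^2)
 f(y) = sqrt(C1 + y^2)


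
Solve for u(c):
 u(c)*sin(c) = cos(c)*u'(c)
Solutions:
 u(c) = C1/cos(c)


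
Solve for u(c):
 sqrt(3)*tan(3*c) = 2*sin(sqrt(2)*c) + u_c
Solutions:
 u(c) = C1 - sqrt(3)*log(cos(3*c))/3 + sqrt(2)*cos(sqrt(2)*c)


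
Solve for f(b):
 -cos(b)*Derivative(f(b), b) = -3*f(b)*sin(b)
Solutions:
 f(b) = C1/cos(b)^3


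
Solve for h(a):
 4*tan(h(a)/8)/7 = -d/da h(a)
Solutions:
 h(a) = -8*asin(C1*exp(-a/14)) + 8*pi
 h(a) = 8*asin(C1*exp(-a/14))


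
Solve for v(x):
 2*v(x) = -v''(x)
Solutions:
 v(x) = C1*sin(sqrt(2)*x) + C2*cos(sqrt(2)*x)


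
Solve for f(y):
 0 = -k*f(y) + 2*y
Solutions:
 f(y) = 2*y/k


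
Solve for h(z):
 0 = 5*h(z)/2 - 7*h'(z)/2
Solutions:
 h(z) = C1*exp(5*z/7)


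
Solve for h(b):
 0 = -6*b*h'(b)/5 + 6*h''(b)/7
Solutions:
 h(b) = C1 + C2*erfi(sqrt(70)*b/10)


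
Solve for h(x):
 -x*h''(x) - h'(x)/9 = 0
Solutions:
 h(x) = C1 + C2*x^(8/9)


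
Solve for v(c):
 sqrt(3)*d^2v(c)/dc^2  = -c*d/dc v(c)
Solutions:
 v(c) = C1 + C2*erf(sqrt(2)*3^(3/4)*c/6)


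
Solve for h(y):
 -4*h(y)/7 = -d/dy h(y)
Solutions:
 h(y) = C1*exp(4*y/7)


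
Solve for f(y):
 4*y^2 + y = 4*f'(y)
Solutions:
 f(y) = C1 + y^3/3 + y^2/8


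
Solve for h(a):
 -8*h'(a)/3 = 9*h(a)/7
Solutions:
 h(a) = C1*exp(-27*a/56)


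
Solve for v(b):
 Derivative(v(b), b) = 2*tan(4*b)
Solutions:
 v(b) = C1 - log(cos(4*b))/2


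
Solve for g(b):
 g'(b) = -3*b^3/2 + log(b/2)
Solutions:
 g(b) = C1 - 3*b^4/8 + b*log(b) - b - b*log(2)


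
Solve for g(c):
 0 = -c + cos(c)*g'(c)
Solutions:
 g(c) = C1 + Integral(c/cos(c), c)


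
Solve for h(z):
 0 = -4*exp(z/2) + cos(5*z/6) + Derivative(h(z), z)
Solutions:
 h(z) = C1 + 8*exp(z/2) - 6*sin(5*z/6)/5


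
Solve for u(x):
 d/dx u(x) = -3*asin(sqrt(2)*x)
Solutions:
 u(x) = C1 - 3*x*asin(sqrt(2)*x) - 3*sqrt(2)*sqrt(1 - 2*x^2)/2


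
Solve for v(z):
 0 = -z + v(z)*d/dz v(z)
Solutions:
 v(z) = -sqrt(C1 + z^2)
 v(z) = sqrt(C1 + z^2)


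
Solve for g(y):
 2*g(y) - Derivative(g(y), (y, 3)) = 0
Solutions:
 g(y) = C3*exp(2^(1/3)*y) + (C1*sin(2^(1/3)*sqrt(3)*y/2) + C2*cos(2^(1/3)*sqrt(3)*y/2))*exp(-2^(1/3)*y/2)


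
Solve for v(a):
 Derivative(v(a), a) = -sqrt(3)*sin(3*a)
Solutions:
 v(a) = C1 + sqrt(3)*cos(3*a)/3


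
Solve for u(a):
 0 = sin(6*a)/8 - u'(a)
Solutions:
 u(a) = C1 - cos(6*a)/48


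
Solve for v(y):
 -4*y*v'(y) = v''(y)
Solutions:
 v(y) = C1 + C2*erf(sqrt(2)*y)


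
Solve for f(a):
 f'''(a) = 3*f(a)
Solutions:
 f(a) = C3*exp(3^(1/3)*a) + (C1*sin(3^(5/6)*a/2) + C2*cos(3^(5/6)*a/2))*exp(-3^(1/3)*a/2)


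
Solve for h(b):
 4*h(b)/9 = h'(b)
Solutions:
 h(b) = C1*exp(4*b/9)


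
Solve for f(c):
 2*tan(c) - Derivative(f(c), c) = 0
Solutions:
 f(c) = C1 - 2*log(cos(c))


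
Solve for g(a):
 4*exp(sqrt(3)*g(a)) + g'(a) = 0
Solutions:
 g(a) = sqrt(3)*(2*log(1/(C1 + 4*a)) - log(3))/6


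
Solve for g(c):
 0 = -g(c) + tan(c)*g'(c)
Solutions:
 g(c) = C1*sin(c)


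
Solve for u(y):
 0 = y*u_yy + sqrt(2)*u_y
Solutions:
 u(y) = C1 + C2*y^(1 - sqrt(2))


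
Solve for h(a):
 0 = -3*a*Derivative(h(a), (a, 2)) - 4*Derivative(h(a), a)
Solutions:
 h(a) = C1 + C2/a^(1/3)


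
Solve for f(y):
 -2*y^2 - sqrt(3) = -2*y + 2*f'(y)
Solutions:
 f(y) = C1 - y^3/3 + y^2/2 - sqrt(3)*y/2


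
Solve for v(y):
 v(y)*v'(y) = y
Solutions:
 v(y) = -sqrt(C1 + y^2)
 v(y) = sqrt(C1 + y^2)


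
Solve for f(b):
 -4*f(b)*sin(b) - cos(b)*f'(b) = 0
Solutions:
 f(b) = C1*cos(b)^4


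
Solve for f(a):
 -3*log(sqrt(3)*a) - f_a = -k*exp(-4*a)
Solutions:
 f(a) = C1 - 3*a*log(a) + a*(3 - 3*log(3)/2) - k*exp(-4*a)/4


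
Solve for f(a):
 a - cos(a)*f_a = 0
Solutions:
 f(a) = C1 + Integral(a/cos(a), a)


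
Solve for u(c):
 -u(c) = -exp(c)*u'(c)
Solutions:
 u(c) = C1*exp(-exp(-c))


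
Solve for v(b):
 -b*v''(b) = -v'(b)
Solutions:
 v(b) = C1 + C2*b^2


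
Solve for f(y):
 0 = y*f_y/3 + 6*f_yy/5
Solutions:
 f(y) = C1 + C2*erf(sqrt(5)*y/6)


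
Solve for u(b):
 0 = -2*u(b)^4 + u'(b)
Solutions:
 u(b) = (-1/(C1 + 6*b))^(1/3)
 u(b) = (-1/(C1 + 2*b))^(1/3)*(-3^(2/3) - 3*3^(1/6)*I)/6
 u(b) = (-1/(C1 + 2*b))^(1/3)*(-3^(2/3) + 3*3^(1/6)*I)/6


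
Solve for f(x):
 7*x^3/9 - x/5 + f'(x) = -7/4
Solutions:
 f(x) = C1 - 7*x^4/36 + x^2/10 - 7*x/4


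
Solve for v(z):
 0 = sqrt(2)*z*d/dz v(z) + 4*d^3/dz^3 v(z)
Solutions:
 v(z) = C1 + Integral(C2*airyai(-sqrt(2)*z/2) + C3*airybi(-sqrt(2)*z/2), z)


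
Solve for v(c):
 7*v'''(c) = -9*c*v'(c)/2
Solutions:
 v(c) = C1 + Integral(C2*airyai(-42^(2/3)*c/14) + C3*airybi(-42^(2/3)*c/14), c)


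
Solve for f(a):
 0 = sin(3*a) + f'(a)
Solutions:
 f(a) = C1 + cos(3*a)/3


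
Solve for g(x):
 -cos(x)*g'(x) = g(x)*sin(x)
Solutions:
 g(x) = C1*cos(x)


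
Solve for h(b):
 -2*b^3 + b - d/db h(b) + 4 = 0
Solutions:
 h(b) = C1 - b^4/2 + b^2/2 + 4*b


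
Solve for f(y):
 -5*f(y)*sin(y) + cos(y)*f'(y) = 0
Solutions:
 f(y) = C1/cos(y)^5


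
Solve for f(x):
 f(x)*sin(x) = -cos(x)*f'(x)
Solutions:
 f(x) = C1*cos(x)


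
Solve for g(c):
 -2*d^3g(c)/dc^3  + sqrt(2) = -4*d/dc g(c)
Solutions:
 g(c) = C1 + C2*exp(-sqrt(2)*c) + C3*exp(sqrt(2)*c) - sqrt(2)*c/4


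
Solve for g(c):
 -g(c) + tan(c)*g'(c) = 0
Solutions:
 g(c) = C1*sin(c)


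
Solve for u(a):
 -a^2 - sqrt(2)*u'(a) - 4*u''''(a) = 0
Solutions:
 u(a) = C1 + C4*exp(-sqrt(2)*a/2) - sqrt(2)*a^3/6 + (C2*sin(sqrt(6)*a/4) + C3*cos(sqrt(6)*a/4))*exp(sqrt(2)*a/4)


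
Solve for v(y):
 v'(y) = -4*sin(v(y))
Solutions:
 v(y) = -acos((-C1 - exp(8*y))/(C1 - exp(8*y))) + 2*pi
 v(y) = acos((-C1 - exp(8*y))/(C1 - exp(8*y)))


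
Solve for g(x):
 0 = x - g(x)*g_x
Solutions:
 g(x) = -sqrt(C1 + x^2)
 g(x) = sqrt(C1 + x^2)


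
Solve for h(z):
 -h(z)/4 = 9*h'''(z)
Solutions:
 h(z) = C3*exp(-6^(1/3)*z/6) + (C1*sin(2^(1/3)*3^(5/6)*z/12) + C2*cos(2^(1/3)*3^(5/6)*z/12))*exp(6^(1/3)*z/12)


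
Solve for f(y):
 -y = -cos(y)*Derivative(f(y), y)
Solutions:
 f(y) = C1 + Integral(y/cos(y), y)


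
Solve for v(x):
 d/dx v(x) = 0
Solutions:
 v(x) = C1


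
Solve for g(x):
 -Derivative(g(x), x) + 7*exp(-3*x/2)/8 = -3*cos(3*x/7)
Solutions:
 g(x) = C1 + 7*sin(3*x/7) - 7*exp(-3*x/2)/12


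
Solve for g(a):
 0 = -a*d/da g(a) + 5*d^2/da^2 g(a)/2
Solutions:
 g(a) = C1 + C2*erfi(sqrt(5)*a/5)


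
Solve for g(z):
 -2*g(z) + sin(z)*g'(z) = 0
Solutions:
 g(z) = C1*(cos(z) - 1)/(cos(z) + 1)


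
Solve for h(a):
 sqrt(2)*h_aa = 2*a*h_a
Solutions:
 h(a) = C1 + C2*erfi(2^(3/4)*a/2)


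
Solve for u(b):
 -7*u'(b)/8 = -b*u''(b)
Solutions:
 u(b) = C1 + C2*b^(15/8)


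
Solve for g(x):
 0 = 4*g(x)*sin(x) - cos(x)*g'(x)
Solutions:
 g(x) = C1/cos(x)^4


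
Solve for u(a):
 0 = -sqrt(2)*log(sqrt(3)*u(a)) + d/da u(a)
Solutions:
 -sqrt(2)*Integral(1/(2*log(_y) + log(3)), (_y, u(a))) = C1 - a


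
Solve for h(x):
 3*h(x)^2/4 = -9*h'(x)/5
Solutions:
 h(x) = 12/(C1 + 5*x)


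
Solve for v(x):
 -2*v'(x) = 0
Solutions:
 v(x) = C1


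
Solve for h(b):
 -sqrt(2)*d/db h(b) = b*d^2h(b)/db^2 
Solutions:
 h(b) = C1 + C2*b^(1 - sqrt(2))


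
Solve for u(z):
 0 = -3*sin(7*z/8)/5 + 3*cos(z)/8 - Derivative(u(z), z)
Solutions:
 u(z) = C1 + 3*sin(z)/8 + 24*cos(7*z/8)/35


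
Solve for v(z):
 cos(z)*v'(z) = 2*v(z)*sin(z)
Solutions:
 v(z) = C1/cos(z)^2


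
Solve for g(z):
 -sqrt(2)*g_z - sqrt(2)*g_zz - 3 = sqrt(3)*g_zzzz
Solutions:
 g(z) = C1 + C2*exp(-z*(-2^(5/6)*3^(1/6)*(9 + sqrt(4*sqrt(6) + 81))^(1/3) + 2*2^(2/3)*3^(1/3)/(9 + sqrt(4*sqrt(6) + 81))^(1/3))/12)*sin(z*(2*2^(2/3)*3^(5/6)/(9 + sqrt(4*sqrt(6) + 81))^(1/3) + 2^(5/6)*3^(2/3)*(9 + sqrt(4*sqrt(6) + 81))^(1/3))/12) + C3*exp(-z*(-2^(5/6)*3^(1/6)*(9 + sqrt(4*sqrt(6) + 81))^(1/3) + 2*2^(2/3)*3^(1/3)/(9 + sqrt(4*sqrt(6) + 81))^(1/3))/12)*cos(z*(2*2^(2/3)*3^(5/6)/(9 + sqrt(4*sqrt(6) + 81))^(1/3) + 2^(5/6)*3^(2/3)*(9 + sqrt(4*sqrt(6) + 81))^(1/3))/12) + C4*exp(z*(-2^(5/6)*3^(1/6)*(9 + sqrt(4*sqrt(6) + 81))^(1/3) + 2*2^(2/3)*3^(1/3)/(9 + sqrt(4*sqrt(6) + 81))^(1/3))/6) - 3*sqrt(2)*z/2


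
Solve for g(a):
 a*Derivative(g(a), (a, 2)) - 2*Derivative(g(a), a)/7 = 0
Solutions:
 g(a) = C1 + C2*a^(9/7)


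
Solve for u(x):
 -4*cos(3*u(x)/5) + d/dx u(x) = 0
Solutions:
 -4*x - 5*log(sin(3*u(x)/5) - 1)/6 + 5*log(sin(3*u(x)/5) + 1)/6 = C1


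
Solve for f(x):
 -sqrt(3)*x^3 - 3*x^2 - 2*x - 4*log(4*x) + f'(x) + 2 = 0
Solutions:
 f(x) = C1 + sqrt(3)*x^4/4 + x^3 + x^2 + 4*x*log(x) - 6*x + x*log(256)


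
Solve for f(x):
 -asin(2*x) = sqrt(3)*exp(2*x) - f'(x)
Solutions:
 f(x) = C1 + x*asin(2*x) + sqrt(1 - 4*x^2)/2 + sqrt(3)*exp(2*x)/2


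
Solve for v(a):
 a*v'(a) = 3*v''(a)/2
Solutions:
 v(a) = C1 + C2*erfi(sqrt(3)*a/3)


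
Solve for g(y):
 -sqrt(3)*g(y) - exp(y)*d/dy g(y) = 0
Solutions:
 g(y) = C1*exp(sqrt(3)*exp(-y))


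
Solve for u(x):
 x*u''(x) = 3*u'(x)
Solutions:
 u(x) = C1 + C2*x^4


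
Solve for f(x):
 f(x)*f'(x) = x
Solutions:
 f(x) = -sqrt(C1 + x^2)
 f(x) = sqrt(C1 + x^2)


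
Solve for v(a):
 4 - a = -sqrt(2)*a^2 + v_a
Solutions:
 v(a) = C1 + sqrt(2)*a^3/3 - a^2/2 + 4*a


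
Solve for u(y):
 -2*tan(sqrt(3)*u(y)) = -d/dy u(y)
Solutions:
 u(y) = sqrt(3)*(pi - asin(C1*exp(2*sqrt(3)*y)))/3
 u(y) = sqrt(3)*asin(C1*exp(2*sqrt(3)*y))/3


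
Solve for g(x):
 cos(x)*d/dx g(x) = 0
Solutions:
 g(x) = C1


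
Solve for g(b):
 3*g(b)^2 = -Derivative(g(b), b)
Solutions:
 g(b) = 1/(C1 + 3*b)


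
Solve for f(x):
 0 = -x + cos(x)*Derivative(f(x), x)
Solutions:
 f(x) = C1 + Integral(x/cos(x), x)


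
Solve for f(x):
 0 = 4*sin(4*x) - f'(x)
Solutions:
 f(x) = C1 - cos(4*x)


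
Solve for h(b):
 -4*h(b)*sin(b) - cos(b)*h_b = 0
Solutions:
 h(b) = C1*cos(b)^4


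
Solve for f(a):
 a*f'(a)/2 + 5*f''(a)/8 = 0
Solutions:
 f(a) = C1 + C2*erf(sqrt(10)*a/5)


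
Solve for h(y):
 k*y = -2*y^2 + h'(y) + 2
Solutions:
 h(y) = C1 + k*y^2/2 + 2*y^3/3 - 2*y


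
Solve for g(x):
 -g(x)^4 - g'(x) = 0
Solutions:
 g(x) = (-3^(2/3) - 3*3^(1/6)*I)*(1/(C1 + x))^(1/3)/6
 g(x) = (-3^(2/3) + 3*3^(1/6)*I)*(1/(C1 + x))^(1/3)/6
 g(x) = (1/(C1 + 3*x))^(1/3)


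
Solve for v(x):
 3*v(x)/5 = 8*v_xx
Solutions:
 v(x) = C1*exp(-sqrt(30)*x/20) + C2*exp(sqrt(30)*x/20)


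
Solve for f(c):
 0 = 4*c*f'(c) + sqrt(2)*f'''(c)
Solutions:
 f(c) = C1 + Integral(C2*airyai(-sqrt(2)*c) + C3*airybi(-sqrt(2)*c), c)


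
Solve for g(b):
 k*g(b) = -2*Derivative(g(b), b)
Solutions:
 g(b) = C1*exp(-b*k/2)


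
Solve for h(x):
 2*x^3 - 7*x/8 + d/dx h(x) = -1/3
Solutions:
 h(x) = C1 - x^4/2 + 7*x^2/16 - x/3


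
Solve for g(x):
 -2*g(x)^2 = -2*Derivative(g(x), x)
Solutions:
 g(x) = -1/(C1 + x)


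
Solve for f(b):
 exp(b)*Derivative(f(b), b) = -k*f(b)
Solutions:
 f(b) = C1*exp(k*exp(-b))


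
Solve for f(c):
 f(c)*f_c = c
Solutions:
 f(c) = -sqrt(C1 + c^2)
 f(c) = sqrt(C1 + c^2)


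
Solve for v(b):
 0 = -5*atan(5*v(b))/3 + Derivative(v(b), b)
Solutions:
 Integral(1/atan(5*_y), (_y, v(b))) = C1 + 5*b/3


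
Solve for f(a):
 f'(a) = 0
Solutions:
 f(a) = C1


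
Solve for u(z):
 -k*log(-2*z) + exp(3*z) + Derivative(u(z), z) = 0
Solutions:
 u(z) = C1 + k*z*log(-z) + k*z*(-1 + log(2)) - exp(3*z)/3


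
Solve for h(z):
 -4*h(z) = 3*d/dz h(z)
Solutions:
 h(z) = C1*exp(-4*z/3)


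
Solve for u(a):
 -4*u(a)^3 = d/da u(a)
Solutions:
 u(a) = -sqrt(2)*sqrt(-1/(C1 - 4*a))/2
 u(a) = sqrt(2)*sqrt(-1/(C1 - 4*a))/2


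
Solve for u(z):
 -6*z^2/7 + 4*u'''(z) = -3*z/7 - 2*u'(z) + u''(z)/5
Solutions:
 u(z) = C1 + z^3/7 - 9*z^2/140 - 1209*z/700 + (C2*sin(sqrt(799)*z/40) + C3*cos(sqrt(799)*z/40))*exp(z/40)


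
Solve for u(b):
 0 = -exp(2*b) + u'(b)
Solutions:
 u(b) = C1 + exp(2*b)/2


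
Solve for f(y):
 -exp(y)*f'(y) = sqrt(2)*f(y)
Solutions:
 f(y) = C1*exp(sqrt(2)*exp(-y))


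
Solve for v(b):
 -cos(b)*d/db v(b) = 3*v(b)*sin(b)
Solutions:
 v(b) = C1*cos(b)^3


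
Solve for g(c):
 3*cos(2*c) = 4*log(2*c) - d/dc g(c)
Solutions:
 g(c) = C1 + 4*c*log(c) - 4*c + 4*c*log(2) - 3*sin(2*c)/2


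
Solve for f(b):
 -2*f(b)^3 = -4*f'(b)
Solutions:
 f(b) = -sqrt(-1/(C1 + b))
 f(b) = sqrt(-1/(C1 + b))


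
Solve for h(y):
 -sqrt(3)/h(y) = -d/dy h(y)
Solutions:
 h(y) = -sqrt(C1 + 2*sqrt(3)*y)
 h(y) = sqrt(C1 + 2*sqrt(3)*y)


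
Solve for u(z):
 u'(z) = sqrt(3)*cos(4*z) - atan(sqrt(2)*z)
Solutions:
 u(z) = C1 - z*atan(sqrt(2)*z) + sqrt(2)*log(2*z^2 + 1)/4 + sqrt(3)*sin(4*z)/4


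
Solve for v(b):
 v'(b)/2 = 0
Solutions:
 v(b) = C1


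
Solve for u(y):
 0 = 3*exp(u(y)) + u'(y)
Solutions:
 u(y) = log(1/(C1 + 3*y))


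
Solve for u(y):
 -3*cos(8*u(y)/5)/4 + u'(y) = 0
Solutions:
 -3*y/4 - 5*log(sin(8*u(y)/5) - 1)/16 + 5*log(sin(8*u(y)/5) + 1)/16 = C1


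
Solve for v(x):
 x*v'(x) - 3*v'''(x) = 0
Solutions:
 v(x) = C1 + Integral(C2*airyai(3^(2/3)*x/3) + C3*airybi(3^(2/3)*x/3), x)


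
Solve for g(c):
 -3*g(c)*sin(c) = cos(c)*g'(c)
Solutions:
 g(c) = C1*cos(c)^3


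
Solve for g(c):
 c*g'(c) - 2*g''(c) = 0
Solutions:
 g(c) = C1 + C2*erfi(c/2)


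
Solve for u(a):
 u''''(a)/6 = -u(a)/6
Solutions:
 u(a) = (C1*sin(sqrt(2)*a/2) + C2*cos(sqrt(2)*a/2))*exp(-sqrt(2)*a/2) + (C3*sin(sqrt(2)*a/2) + C4*cos(sqrt(2)*a/2))*exp(sqrt(2)*a/2)


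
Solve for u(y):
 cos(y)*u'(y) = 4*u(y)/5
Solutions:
 u(y) = C1*(sin(y) + 1)^(2/5)/(sin(y) - 1)^(2/5)


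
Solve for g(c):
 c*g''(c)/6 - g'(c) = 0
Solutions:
 g(c) = C1 + C2*c^7


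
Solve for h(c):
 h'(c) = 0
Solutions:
 h(c) = C1


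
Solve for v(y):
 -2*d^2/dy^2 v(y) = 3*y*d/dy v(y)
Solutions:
 v(y) = C1 + C2*erf(sqrt(3)*y/2)


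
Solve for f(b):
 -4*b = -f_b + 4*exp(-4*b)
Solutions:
 f(b) = C1 + 2*b^2 - exp(-4*b)


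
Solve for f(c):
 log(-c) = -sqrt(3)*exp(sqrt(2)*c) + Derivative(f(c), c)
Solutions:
 f(c) = C1 + c*log(-c) - c + sqrt(6)*exp(sqrt(2)*c)/2


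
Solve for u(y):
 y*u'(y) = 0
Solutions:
 u(y) = C1


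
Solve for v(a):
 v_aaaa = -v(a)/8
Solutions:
 v(a) = (C1*sin(2^(3/4)*a/4) + C2*cos(2^(3/4)*a/4))*exp(-2^(3/4)*a/4) + (C3*sin(2^(3/4)*a/4) + C4*cos(2^(3/4)*a/4))*exp(2^(3/4)*a/4)


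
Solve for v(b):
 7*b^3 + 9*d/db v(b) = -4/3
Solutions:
 v(b) = C1 - 7*b^4/36 - 4*b/27


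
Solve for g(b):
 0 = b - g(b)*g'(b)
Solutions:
 g(b) = -sqrt(C1 + b^2)
 g(b) = sqrt(C1 + b^2)


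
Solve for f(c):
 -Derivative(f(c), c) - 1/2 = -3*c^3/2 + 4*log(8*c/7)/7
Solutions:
 f(c) = C1 + 3*c^4/8 - 4*c*log(c)/7 - 12*c*log(2)/7 + c/14 + 4*c*log(7)/7


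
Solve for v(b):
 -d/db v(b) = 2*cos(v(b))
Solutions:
 v(b) = pi - asin((C1 + exp(4*b))/(C1 - exp(4*b)))
 v(b) = asin((C1 + exp(4*b))/(C1 - exp(4*b)))


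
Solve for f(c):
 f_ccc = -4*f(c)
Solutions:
 f(c) = C3*exp(-2^(2/3)*c) + (C1*sin(2^(2/3)*sqrt(3)*c/2) + C2*cos(2^(2/3)*sqrt(3)*c/2))*exp(2^(2/3)*c/2)


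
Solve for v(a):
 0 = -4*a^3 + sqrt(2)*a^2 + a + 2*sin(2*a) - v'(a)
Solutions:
 v(a) = C1 - a^4 + sqrt(2)*a^3/3 + a^2/2 - cos(2*a)


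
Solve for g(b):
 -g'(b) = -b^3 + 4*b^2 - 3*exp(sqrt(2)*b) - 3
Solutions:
 g(b) = C1 + b^4/4 - 4*b^3/3 + 3*b + 3*sqrt(2)*exp(sqrt(2)*b)/2


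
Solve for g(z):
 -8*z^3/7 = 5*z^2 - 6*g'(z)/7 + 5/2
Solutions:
 g(z) = C1 + z^4/3 + 35*z^3/18 + 35*z/12


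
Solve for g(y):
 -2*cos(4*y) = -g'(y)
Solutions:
 g(y) = C1 + sin(4*y)/2


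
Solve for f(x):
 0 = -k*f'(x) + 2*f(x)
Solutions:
 f(x) = C1*exp(2*x/k)


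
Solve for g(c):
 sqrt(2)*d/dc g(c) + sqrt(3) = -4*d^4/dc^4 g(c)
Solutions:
 g(c) = C1 + C4*exp(-sqrt(2)*c/2) - sqrt(6)*c/2 + (C2*sin(sqrt(6)*c/4) + C3*cos(sqrt(6)*c/4))*exp(sqrt(2)*c/4)


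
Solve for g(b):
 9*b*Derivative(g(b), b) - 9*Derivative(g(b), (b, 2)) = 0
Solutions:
 g(b) = C1 + C2*erfi(sqrt(2)*b/2)


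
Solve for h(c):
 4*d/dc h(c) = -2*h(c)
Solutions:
 h(c) = C1*exp(-c/2)


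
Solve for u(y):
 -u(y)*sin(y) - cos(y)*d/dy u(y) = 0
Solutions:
 u(y) = C1*cos(y)


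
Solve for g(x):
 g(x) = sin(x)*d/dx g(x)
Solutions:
 g(x) = C1*sqrt(cos(x) - 1)/sqrt(cos(x) + 1)


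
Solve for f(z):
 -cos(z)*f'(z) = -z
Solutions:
 f(z) = C1 + Integral(z/cos(z), z)


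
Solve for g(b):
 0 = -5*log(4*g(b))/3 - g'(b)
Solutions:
 3*Integral(1/(log(_y) + 2*log(2)), (_y, g(b)))/5 = C1 - b


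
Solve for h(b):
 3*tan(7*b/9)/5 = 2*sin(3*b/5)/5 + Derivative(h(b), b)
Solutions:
 h(b) = C1 - 27*log(cos(7*b/9))/35 + 2*cos(3*b/5)/3


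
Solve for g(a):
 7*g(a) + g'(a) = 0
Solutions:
 g(a) = C1*exp(-7*a)


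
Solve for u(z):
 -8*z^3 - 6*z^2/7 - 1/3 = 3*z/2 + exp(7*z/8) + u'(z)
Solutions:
 u(z) = C1 - 2*z^4 - 2*z^3/7 - 3*z^2/4 - z/3 - 8*exp(7*z/8)/7


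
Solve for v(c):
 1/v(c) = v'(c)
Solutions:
 v(c) = -sqrt(C1 + 2*c)
 v(c) = sqrt(C1 + 2*c)


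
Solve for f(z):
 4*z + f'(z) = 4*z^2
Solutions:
 f(z) = C1 + 4*z^3/3 - 2*z^2


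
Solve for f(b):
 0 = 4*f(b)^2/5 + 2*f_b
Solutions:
 f(b) = 5/(C1 + 2*b)


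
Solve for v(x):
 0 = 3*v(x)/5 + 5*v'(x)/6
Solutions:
 v(x) = C1*exp(-18*x/25)


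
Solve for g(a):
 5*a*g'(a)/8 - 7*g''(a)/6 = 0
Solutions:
 g(a) = C1 + C2*erfi(sqrt(210)*a/28)


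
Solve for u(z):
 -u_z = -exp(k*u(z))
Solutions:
 u(z) = Piecewise((log(-1/(C1*k + k*z))/k, Ne(k, 0)), (nan, True))
 u(z) = Piecewise((C1 + z, Eq(k, 0)), (nan, True))


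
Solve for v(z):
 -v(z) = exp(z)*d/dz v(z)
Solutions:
 v(z) = C1*exp(exp(-z))


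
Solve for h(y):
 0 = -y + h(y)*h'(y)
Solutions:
 h(y) = -sqrt(C1 + y^2)
 h(y) = sqrt(C1 + y^2)


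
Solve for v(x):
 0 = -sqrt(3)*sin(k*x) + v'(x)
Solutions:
 v(x) = C1 - sqrt(3)*cos(k*x)/k


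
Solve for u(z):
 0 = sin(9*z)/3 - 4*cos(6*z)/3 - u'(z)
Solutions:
 u(z) = C1 - 2*sin(6*z)/9 - cos(9*z)/27


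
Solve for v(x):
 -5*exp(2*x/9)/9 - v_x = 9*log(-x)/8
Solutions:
 v(x) = C1 - 9*x*log(-x)/8 + 9*x/8 - 5*exp(2*x/9)/2


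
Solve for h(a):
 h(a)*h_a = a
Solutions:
 h(a) = -sqrt(C1 + a^2)
 h(a) = sqrt(C1 + a^2)


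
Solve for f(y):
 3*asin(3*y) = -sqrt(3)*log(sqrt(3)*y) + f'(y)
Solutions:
 f(y) = C1 + sqrt(3)*y*(log(y) - 1) + 3*y*asin(3*y) + sqrt(3)*y*log(3)/2 + sqrt(1 - 9*y^2)


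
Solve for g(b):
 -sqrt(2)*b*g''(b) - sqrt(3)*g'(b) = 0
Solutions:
 g(b) = C1 + C2*b^(1 - sqrt(6)/2)


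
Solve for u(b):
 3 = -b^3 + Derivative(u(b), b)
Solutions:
 u(b) = C1 + b^4/4 + 3*b


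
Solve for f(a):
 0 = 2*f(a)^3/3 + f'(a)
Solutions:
 f(a) = -sqrt(6)*sqrt(-1/(C1 - 2*a))/2
 f(a) = sqrt(6)*sqrt(-1/(C1 - 2*a))/2


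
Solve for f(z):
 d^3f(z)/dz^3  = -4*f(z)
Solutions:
 f(z) = C3*exp(-2^(2/3)*z) + (C1*sin(2^(2/3)*sqrt(3)*z/2) + C2*cos(2^(2/3)*sqrt(3)*z/2))*exp(2^(2/3)*z/2)


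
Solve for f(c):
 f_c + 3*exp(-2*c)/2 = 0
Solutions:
 f(c) = C1 + 3*exp(-2*c)/4


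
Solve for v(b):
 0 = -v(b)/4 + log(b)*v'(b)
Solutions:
 v(b) = C1*exp(li(b)/4)


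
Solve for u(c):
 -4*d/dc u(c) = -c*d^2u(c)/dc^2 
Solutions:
 u(c) = C1 + C2*c^5


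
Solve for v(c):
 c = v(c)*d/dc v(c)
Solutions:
 v(c) = -sqrt(C1 + c^2)
 v(c) = sqrt(C1 + c^2)


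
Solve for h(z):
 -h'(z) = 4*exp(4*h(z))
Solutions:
 h(z) = log(-I*(1/(C1 + 16*z))^(1/4))
 h(z) = log(I*(1/(C1 + 16*z))^(1/4))
 h(z) = log(-(1/(C1 + 16*z))^(1/4))
 h(z) = log(1/(C1 + 16*z))/4


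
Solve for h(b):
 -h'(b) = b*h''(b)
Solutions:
 h(b) = C1 + C2*log(b)


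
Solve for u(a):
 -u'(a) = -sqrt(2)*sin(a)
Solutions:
 u(a) = C1 - sqrt(2)*cos(a)


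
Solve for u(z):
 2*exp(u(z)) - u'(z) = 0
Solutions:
 u(z) = log(-1/(C1 + 2*z))


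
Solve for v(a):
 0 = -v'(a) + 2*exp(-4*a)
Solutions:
 v(a) = C1 - exp(-4*a)/2


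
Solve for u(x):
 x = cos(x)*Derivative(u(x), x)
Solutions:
 u(x) = C1 + Integral(x/cos(x), x)


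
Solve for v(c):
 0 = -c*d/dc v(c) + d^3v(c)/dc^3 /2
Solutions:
 v(c) = C1 + Integral(C2*airyai(2^(1/3)*c) + C3*airybi(2^(1/3)*c), c)


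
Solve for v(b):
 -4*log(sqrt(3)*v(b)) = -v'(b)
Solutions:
 -Integral(1/(2*log(_y) + log(3)), (_y, v(b)))/2 = C1 - b


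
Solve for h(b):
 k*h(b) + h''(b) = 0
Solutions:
 h(b) = C1*exp(-b*sqrt(-k)) + C2*exp(b*sqrt(-k))


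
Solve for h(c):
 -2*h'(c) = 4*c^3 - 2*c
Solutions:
 h(c) = C1 - c^4/2 + c^2/2


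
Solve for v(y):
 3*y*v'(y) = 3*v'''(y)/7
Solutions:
 v(y) = C1 + Integral(C2*airyai(7^(1/3)*y) + C3*airybi(7^(1/3)*y), y)


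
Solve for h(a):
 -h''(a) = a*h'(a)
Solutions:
 h(a) = C1 + C2*erf(sqrt(2)*a/2)


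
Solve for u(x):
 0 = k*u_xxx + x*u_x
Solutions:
 u(x) = C1 + Integral(C2*airyai(x*(-1/k)^(1/3)) + C3*airybi(x*(-1/k)^(1/3)), x)


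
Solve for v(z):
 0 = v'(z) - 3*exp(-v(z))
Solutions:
 v(z) = log(C1 + 3*z)


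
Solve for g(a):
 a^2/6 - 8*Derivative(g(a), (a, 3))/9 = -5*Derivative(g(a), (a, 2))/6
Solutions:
 g(a) = C1 + C2*a + C3*exp(15*a/16) - a^4/60 - 16*a^3/225 - 256*a^2/1125


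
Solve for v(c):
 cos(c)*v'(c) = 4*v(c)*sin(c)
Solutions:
 v(c) = C1/cos(c)^4


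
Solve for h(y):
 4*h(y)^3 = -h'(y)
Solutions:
 h(y) = -sqrt(2)*sqrt(-1/(C1 - 4*y))/2
 h(y) = sqrt(2)*sqrt(-1/(C1 - 4*y))/2


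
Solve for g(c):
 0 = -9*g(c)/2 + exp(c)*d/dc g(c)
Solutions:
 g(c) = C1*exp(-9*exp(-c)/2)


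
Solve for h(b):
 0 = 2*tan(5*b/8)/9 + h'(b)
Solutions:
 h(b) = C1 + 16*log(cos(5*b/8))/45


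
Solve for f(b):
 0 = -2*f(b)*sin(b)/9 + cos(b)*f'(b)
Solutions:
 f(b) = C1/cos(b)^(2/9)


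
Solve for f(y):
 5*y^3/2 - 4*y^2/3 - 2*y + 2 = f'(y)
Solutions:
 f(y) = C1 + 5*y^4/8 - 4*y^3/9 - y^2 + 2*y


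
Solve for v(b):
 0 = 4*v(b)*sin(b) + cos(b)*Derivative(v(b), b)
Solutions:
 v(b) = C1*cos(b)^4


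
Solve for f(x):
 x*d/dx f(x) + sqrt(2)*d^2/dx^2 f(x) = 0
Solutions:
 f(x) = C1 + C2*erf(2^(1/4)*x/2)


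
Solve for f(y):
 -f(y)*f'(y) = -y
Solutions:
 f(y) = -sqrt(C1 + y^2)
 f(y) = sqrt(C1 + y^2)


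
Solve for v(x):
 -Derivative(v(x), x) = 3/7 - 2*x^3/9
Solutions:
 v(x) = C1 + x^4/18 - 3*x/7


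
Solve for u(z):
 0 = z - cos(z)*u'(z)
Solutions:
 u(z) = C1 + Integral(z/cos(z), z)


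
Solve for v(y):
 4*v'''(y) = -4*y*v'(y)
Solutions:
 v(y) = C1 + Integral(C2*airyai(-y) + C3*airybi(-y), y)


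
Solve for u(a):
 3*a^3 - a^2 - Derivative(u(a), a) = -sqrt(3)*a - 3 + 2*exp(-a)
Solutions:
 u(a) = C1 + 3*a^4/4 - a^3/3 + sqrt(3)*a^2/2 + 3*a + 2*exp(-a)


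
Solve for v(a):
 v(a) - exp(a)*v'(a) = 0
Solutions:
 v(a) = C1*exp(-exp(-a))


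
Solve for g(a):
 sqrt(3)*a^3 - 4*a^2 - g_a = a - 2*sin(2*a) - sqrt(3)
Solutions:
 g(a) = C1 + sqrt(3)*a^4/4 - 4*a^3/3 - a^2/2 + sqrt(3)*a - cos(2*a)


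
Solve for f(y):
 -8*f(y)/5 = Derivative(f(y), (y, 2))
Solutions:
 f(y) = C1*sin(2*sqrt(10)*y/5) + C2*cos(2*sqrt(10)*y/5)


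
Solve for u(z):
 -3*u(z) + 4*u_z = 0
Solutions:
 u(z) = C1*exp(3*z/4)


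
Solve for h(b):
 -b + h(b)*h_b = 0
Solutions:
 h(b) = -sqrt(C1 + b^2)
 h(b) = sqrt(C1 + b^2)


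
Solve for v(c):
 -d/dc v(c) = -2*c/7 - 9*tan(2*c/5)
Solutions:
 v(c) = C1 + c^2/7 - 45*log(cos(2*c/5))/2


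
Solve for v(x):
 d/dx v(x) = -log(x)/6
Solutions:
 v(x) = C1 - x*log(x)/6 + x/6


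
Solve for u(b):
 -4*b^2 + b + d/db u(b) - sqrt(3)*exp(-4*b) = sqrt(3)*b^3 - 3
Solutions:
 u(b) = C1 + sqrt(3)*b^4/4 + 4*b^3/3 - b^2/2 - 3*b - sqrt(3)*exp(-4*b)/4


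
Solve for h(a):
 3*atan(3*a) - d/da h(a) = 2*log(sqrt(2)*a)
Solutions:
 h(a) = C1 - 2*a*log(a) + 3*a*atan(3*a) - a*log(2) + 2*a - log(9*a^2 + 1)/2


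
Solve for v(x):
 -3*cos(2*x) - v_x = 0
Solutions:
 v(x) = C1 - 3*sin(2*x)/2


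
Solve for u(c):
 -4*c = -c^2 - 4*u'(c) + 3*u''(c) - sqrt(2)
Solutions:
 u(c) = C1 + C2*exp(4*c/3) - c^3/12 + 5*c^2/16 - sqrt(2)*c/4 + 15*c/32


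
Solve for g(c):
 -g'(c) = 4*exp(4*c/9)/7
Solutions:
 g(c) = C1 - 9*exp(4*c/9)/7


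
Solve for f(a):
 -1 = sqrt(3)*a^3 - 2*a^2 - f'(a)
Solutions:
 f(a) = C1 + sqrt(3)*a^4/4 - 2*a^3/3 + a


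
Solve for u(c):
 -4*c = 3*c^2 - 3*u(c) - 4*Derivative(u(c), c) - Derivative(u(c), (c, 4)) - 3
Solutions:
 u(c) = c^2 - 4*c/3 + (C1 + C2*c)*exp(-c) + (C3*sin(sqrt(2)*c) + C4*cos(sqrt(2)*c))*exp(c) + 7/9


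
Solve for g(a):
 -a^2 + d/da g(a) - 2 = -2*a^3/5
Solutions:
 g(a) = C1 - a^4/10 + a^3/3 + 2*a


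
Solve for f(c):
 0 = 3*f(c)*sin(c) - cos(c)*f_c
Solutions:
 f(c) = C1/cos(c)^3


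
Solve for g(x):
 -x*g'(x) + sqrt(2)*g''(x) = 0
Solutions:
 g(x) = C1 + C2*erfi(2^(1/4)*x/2)


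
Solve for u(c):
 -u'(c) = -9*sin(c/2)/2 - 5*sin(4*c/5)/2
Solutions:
 u(c) = C1 - 9*cos(c/2) - 25*cos(4*c/5)/8


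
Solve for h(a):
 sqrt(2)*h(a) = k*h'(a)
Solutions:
 h(a) = C1*exp(sqrt(2)*a/k)


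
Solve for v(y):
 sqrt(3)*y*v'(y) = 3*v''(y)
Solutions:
 v(y) = C1 + C2*erfi(sqrt(2)*3^(3/4)*y/6)


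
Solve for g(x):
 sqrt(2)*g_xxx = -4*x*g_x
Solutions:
 g(x) = C1 + Integral(C2*airyai(-sqrt(2)*x) + C3*airybi(-sqrt(2)*x), x)


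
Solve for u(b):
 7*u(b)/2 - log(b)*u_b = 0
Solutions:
 u(b) = C1*exp(7*li(b)/2)


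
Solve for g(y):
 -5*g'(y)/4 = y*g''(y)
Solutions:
 g(y) = C1 + C2/y^(1/4)


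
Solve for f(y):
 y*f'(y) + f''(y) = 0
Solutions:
 f(y) = C1 + C2*erf(sqrt(2)*y/2)


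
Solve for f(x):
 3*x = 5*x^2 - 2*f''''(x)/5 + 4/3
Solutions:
 f(x) = C1 + C2*x + C3*x^2 + C4*x^3 + 5*x^6/144 - x^5/16 + 5*x^4/36


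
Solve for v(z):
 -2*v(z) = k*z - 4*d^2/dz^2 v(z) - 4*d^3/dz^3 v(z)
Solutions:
 v(z) = C1*exp(-z*(2*2^(2/3)/(3*sqrt(57) + 23)^(1/3) + 4 + 2^(1/3)*(3*sqrt(57) + 23)^(1/3))/12)*sin(2^(1/3)*sqrt(3)*z*(-(3*sqrt(57) + 23)^(1/3) + 2*2^(1/3)/(3*sqrt(57) + 23)^(1/3))/12) + C2*exp(-z*(2*2^(2/3)/(3*sqrt(57) + 23)^(1/3) + 4 + 2^(1/3)*(3*sqrt(57) + 23)^(1/3))/12)*cos(2^(1/3)*sqrt(3)*z*(-(3*sqrt(57) + 23)^(1/3) + 2*2^(1/3)/(3*sqrt(57) + 23)^(1/3))/12) + C3*exp(z*(-2 + 2*2^(2/3)/(3*sqrt(57) + 23)^(1/3) + 2^(1/3)*(3*sqrt(57) + 23)^(1/3))/6) - k*z/2


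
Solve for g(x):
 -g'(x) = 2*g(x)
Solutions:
 g(x) = C1*exp(-2*x)


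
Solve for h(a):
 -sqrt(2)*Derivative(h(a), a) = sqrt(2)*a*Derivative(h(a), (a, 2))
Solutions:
 h(a) = C1 + C2*log(a)


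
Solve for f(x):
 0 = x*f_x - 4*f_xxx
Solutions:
 f(x) = C1 + Integral(C2*airyai(2^(1/3)*x/2) + C3*airybi(2^(1/3)*x/2), x)


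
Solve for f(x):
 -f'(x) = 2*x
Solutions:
 f(x) = C1 - x^2


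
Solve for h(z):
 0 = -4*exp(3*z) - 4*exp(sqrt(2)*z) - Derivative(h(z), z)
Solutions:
 h(z) = C1 - 4*exp(3*z)/3 - 2*sqrt(2)*exp(sqrt(2)*z)


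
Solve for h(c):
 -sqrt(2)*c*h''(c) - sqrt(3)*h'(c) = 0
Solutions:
 h(c) = C1 + C2*c^(1 - sqrt(6)/2)


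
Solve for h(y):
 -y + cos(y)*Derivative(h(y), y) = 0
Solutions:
 h(y) = C1 + Integral(y/cos(y), y)


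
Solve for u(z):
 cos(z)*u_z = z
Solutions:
 u(z) = C1 + Integral(z/cos(z), z)


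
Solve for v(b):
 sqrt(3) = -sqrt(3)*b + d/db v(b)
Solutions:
 v(b) = C1 + sqrt(3)*b^2/2 + sqrt(3)*b


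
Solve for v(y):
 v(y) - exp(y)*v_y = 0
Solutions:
 v(y) = C1*exp(-exp(-y))


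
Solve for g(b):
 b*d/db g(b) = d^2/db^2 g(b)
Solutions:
 g(b) = C1 + C2*erfi(sqrt(2)*b/2)


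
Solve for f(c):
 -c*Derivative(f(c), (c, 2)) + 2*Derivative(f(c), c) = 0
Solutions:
 f(c) = C1 + C2*c^3


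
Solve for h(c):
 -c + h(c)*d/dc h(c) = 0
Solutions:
 h(c) = -sqrt(C1 + c^2)
 h(c) = sqrt(C1 + c^2)


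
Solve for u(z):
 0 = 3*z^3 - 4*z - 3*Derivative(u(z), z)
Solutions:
 u(z) = C1 + z^4/4 - 2*z^2/3


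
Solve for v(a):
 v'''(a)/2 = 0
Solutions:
 v(a) = C1 + C2*a + C3*a^2


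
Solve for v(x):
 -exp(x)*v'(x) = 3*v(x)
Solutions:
 v(x) = C1*exp(3*exp(-x))


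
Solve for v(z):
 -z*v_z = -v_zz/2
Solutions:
 v(z) = C1 + C2*erfi(z)


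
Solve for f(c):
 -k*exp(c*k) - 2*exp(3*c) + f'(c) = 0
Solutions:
 f(c) = C1 + 2*exp(3*c)/3 + exp(c*k)


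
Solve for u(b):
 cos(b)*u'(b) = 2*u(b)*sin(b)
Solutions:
 u(b) = C1/cos(b)^2


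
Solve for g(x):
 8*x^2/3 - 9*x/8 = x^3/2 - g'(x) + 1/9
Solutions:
 g(x) = C1 + x^4/8 - 8*x^3/9 + 9*x^2/16 + x/9


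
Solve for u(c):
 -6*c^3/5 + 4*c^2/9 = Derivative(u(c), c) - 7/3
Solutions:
 u(c) = C1 - 3*c^4/10 + 4*c^3/27 + 7*c/3


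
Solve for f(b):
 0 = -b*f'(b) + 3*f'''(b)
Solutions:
 f(b) = C1 + Integral(C2*airyai(3^(2/3)*b/3) + C3*airybi(3^(2/3)*b/3), b)


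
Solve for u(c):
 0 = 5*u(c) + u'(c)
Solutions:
 u(c) = C1*exp(-5*c)


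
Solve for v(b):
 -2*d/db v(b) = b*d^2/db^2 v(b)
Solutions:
 v(b) = C1 + C2/b


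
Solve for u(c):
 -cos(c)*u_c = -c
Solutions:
 u(c) = C1 + Integral(c/cos(c), c)


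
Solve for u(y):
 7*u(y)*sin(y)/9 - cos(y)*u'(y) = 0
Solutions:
 u(y) = C1/cos(y)^(7/9)


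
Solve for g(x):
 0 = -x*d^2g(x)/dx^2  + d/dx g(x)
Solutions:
 g(x) = C1 + C2*x^2


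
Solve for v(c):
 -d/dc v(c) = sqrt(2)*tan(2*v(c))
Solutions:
 v(c) = -asin(C1*exp(-2*sqrt(2)*c))/2 + pi/2
 v(c) = asin(C1*exp(-2*sqrt(2)*c))/2


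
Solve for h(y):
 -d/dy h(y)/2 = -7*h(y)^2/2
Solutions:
 h(y) = -1/(C1 + 7*y)


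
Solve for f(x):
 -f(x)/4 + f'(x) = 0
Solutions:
 f(x) = C1*exp(x/4)


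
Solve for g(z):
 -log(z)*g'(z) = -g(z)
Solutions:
 g(z) = C1*exp(li(z))


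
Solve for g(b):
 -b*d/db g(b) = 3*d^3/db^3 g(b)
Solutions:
 g(b) = C1 + Integral(C2*airyai(-3^(2/3)*b/3) + C3*airybi(-3^(2/3)*b/3), b)


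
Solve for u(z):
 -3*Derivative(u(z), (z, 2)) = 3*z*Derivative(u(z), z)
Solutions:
 u(z) = C1 + C2*erf(sqrt(2)*z/2)


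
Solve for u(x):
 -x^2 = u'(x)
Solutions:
 u(x) = C1 - x^3/3


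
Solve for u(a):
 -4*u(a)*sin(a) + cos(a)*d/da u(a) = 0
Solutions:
 u(a) = C1/cos(a)^4


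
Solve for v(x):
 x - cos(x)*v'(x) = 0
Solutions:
 v(x) = C1 + Integral(x/cos(x), x)


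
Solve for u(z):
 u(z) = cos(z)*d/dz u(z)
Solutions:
 u(z) = C1*sqrt(sin(z) + 1)/sqrt(sin(z) - 1)


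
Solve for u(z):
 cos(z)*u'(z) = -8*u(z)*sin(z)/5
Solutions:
 u(z) = C1*cos(z)^(8/5)


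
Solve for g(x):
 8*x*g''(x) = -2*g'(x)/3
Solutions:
 g(x) = C1 + C2*x^(11/12)


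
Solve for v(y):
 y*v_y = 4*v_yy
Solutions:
 v(y) = C1 + C2*erfi(sqrt(2)*y/4)


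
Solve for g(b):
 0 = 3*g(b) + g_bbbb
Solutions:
 g(b) = (C1*sin(sqrt(2)*3^(1/4)*b/2) + C2*cos(sqrt(2)*3^(1/4)*b/2))*exp(-sqrt(2)*3^(1/4)*b/2) + (C3*sin(sqrt(2)*3^(1/4)*b/2) + C4*cos(sqrt(2)*3^(1/4)*b/2))*exp(sqrt(2)*3^(1/4)*b/2)


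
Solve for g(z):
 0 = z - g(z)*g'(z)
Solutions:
 g(z) = -sqrt(C1 + z^2)
 g(z) = sqrt(C1 + z^2)


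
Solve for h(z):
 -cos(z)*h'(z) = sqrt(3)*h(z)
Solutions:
 h(z) = C1*(sin(z) - 1)^(sqrt(3)/2)/(sin(z) + 1)^(sqrt(3)/2)


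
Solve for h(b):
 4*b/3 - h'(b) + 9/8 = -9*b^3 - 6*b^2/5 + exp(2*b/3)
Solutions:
 h(b) = C1 + 9*b^4/4 + 2*b^3/5 + 2*b^2/3 + 9*b/8 - 3*exp(2*b/3)/2


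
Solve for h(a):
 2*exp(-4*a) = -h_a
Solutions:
 h(a) = C1 + exp(-4*a)/2


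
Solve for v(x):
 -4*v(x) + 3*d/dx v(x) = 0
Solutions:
 v(x) = C1*exp(4*x/3)


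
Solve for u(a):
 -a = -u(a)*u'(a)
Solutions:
 u(a) = -sqrt(C1 + a^2)
 u(a) = sqrt(C1 + a^2)


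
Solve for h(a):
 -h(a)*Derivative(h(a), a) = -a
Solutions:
 h(a) = -sqrt(C1 + a^2)
 h(a) = sqrt(C1 + a^2)


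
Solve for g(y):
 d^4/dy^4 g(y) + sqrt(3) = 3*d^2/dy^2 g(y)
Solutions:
 g(y) = C1 + C2*y + C3*exp(-sqrt(3)*y) + C4*exp(sqrt(3)*y) + sqrt(3)*y^2/6


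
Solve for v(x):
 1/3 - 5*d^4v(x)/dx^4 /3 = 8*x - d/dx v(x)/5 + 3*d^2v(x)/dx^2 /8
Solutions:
 v(x) = C1 + C2*exp(30^(1/3)*x*(-(16 + sqrt(286))^(1/3) + 30^(1/3)/(16 + sqrt(286))^(1/3))/40)*sin(10^(1/3)*3^(1/6)*x*(3*10^(1/3)/(16 + sqrt(286))^(1/3) + 3^(2/3)*(16 + sqrt(286))^(1/3))/40) + C3*exp(30^(1/3)*x*(-(16 + sqrt(286))^(1/3) + 30^(1/3)/(16 + sqrt(286))^(1/3))/40)*cos(10^(1/3)*3^(1/6)*x*(3*10^(1/3)/(16 + sqrt(286))^(1/3) + 3^(2/3)*(16 + sqrt(286))^(1/3))/40) + C4*exp(-30^(1/3)*x*(-(16 + sqrt(286))^(1/3) + 30^(1/3)/(16 + sqrt(286))^(1/3))/20) + 20*x^2 + 220*x/3


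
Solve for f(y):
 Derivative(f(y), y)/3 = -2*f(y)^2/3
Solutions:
 f(y) = 1/(C1 + 2*y)


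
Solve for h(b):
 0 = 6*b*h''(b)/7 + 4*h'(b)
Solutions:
 h(b) = C1 + C2/b^(11/3)


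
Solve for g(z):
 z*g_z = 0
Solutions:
 g(z) = C1


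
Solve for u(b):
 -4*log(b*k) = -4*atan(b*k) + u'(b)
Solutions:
 u(b) = C1 - 4*b*log(b*k) + 4*b + 4*Piecewise((b*atan(b*k) - log(b^2*k^2 + 1)/(2*k), Ne(k, 0)), (0, True))


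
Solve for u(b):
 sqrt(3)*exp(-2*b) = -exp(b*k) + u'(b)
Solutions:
 u(b) = C1 - sqrt(3)*exp(-2*b)/2 + exp(b*k)/k


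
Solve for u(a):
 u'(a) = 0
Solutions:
 u(a) = C1


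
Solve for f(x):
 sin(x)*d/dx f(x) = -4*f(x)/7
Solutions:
 f(x) = C1*(cos(x) + 1)^(2/7)/(cos(x) - 1)^(2/7)


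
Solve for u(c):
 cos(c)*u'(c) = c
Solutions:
 u(c) = C1 + Integral(c/cos(c), c)


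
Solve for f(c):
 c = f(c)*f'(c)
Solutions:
 f(c) = -sqrt(C1 + c^2)
 f(c) = sqrt(C1 + c^2)


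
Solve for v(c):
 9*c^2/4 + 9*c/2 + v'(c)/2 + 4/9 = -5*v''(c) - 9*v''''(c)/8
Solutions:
 v(c) = C1 + C2*exp(-2^(1/3)*c*(-3*(3 + sqrt(48729)/9)^(1/3) + 20*2^(1/3)/(3 + sqrt(48729)/9)^(1/3))/18)*sin(sqrt(3)*c*(40/(6 + 2*sqrt(48729)/9)^(1/3) + 3*(6 + 2*sqrt(48729)/9)^(1/3))/18) + C3*exp(-2^(1/3)*c*(-3*(3 + sqrt(48729)/9)^(1/3) + 20*2^(1/3)/(3 + sqrt(48729)/9)^(1/3))/18)*cos(sqrt(3)*c*(40/(6 + 2*sqrt(48729)/9)^(1/3) + 3*(6 + 2*sqrt(48729)/9)^(1/3))/18) + C4*exp(2^(1/3)*c*(-3*(3 + sqrt(48729)/9)^(1/3) + 20*2^(1/3)/(3 + sqrt(48729)/9)^(1/3))/9) - 3*c^3/2 + 81*c^2/2 - 7298*c/9


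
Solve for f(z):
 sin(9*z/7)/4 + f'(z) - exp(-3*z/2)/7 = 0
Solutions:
 f(z) = C1 + 7*cos(9*z/7)/36 - 2*exp(-3*z/2)/21


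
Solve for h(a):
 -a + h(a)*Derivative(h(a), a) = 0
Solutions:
 h(a) = -sqrt(C1 + a^2)
 h(a) = sqrt(C1 + a^2)


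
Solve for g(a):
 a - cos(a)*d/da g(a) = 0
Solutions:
 g(a) = C1 + Integral(a/cos(a), a)


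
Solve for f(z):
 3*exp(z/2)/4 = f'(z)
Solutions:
 f(z) = C1 + 3*exp(z/2)/2


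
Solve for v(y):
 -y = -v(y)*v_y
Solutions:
 v(y) = -sqrt(C1 + y^2)
 v(y) = sqrt(C1 + y^2)


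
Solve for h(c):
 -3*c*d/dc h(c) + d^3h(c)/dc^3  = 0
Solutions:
 h(c) = C1 + Integral(C2*airyai(3^(1/3)*c) + C3*airybi(3^(1/3)*c), c)


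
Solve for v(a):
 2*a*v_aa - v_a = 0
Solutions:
 v(a) = C1 + C2*a^(3/2)


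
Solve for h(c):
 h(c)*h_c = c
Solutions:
 h(c) = -sqrt(C1 + c^2)
 h(c) = sqrt(C1 + c^2)


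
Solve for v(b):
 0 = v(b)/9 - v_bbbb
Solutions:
 v(b) = C1*exp(-sqrt(3)*b/3) + C2*exp(sqrt(3)*b/3) + C3*sin(sqrt(3)*b/3) + C4*cos(sqrt(3)*b/3)


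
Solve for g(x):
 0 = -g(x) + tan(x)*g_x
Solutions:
 g(x) = C1*sin(x)


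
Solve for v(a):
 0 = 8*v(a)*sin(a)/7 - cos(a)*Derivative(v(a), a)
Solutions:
 v(a) = C1/cos(a)^(8/7)


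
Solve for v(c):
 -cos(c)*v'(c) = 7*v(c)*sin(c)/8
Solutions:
 v(c) = C1*cos(c)^(7/8)


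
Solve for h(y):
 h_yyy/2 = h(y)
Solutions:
 h(y) = C3*exp(2^(1/3)*y) + (C1*sin(2^(1/3)*sqrt(3)*y/2) + C2*cos(2^(1/3)*sqrt(3)*y/2))*exp(-2^(1/3)*y/2)


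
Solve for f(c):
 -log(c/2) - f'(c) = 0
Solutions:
 f(c) = C1 - c*log(c) + c*log(2) + c


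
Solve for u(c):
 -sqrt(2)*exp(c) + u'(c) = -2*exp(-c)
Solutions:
 u(c) = C1 + sqrt(2)*exp(c) + 2*exp(-c)


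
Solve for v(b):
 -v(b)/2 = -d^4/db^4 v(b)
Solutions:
 v(b) = C1*exp(-2^(3/4)*b/2) + C2*exp(2^(3/4)*b/2) + C3*sin(2^(3/4)*b/2) + C4*cos(2^(3/4)*b/2)


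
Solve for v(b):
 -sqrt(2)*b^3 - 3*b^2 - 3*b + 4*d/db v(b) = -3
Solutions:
 v(b) = C1 + sqrt(2)*b^4/16 + b^3/4 + 3*b^2/8 - 3*b/4


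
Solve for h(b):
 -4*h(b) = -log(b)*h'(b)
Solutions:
 h(b) = C1*exp(4*li(b))
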